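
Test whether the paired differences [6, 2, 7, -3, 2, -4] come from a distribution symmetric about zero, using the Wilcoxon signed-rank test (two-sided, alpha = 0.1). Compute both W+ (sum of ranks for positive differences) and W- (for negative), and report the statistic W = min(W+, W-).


Step 1: Drop any zero differences (none here) and take |d_i|.
|d| = [6, 2, 7, 3, 2, 4]
Step 2: Midrank |d_i| (ties get averaged ranks).
ranks: |6|->5, |2|->1.5, |7|->6, |3|->3, |2|->1.5, |4|->4
Step 3: Attach original signs; sum ranks with positive sign and with negative sign.
W+ = 5 + 1.5 + 6 + 1.5 = 14
W- = 3 + 4 = 7
(Check: W+ + W- = 21 should equal n(n+1)/2 = 21.)
Step 4: Test statistic W = min(W+, W-) = 7.
Step 5: Ties in |d|, so use the tie-corrected normal approximation.
        E[W] = n(n+1)/4 = 6*7/4 = 10.5.
        Tie groups: |d|=2 (t=2); sum(t^3 - t) = 6.
        Var[W] = n(n+1)(2n+1)/24 - sum(t^3-t)/48 = 546/24 - 6/48 = 22.625.
        z = (W - E[W]) / sqrt(Var[W]) = (7 - 10.5) / 4.7566 = -0.7358.
        Two-sided p = 2*Phi(z) = 0.461838.
Step 6: alpha = 0.1. fail to reject H0.

W+ = 14, W- = 7, W = min = 7, p = 0.461838, fail to reject H0.


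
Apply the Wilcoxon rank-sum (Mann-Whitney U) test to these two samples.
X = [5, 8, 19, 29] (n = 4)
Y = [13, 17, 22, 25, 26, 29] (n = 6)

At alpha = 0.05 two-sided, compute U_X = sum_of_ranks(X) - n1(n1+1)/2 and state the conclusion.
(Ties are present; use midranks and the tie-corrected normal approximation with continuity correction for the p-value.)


Step 1: Combine and sort all 10 observations; assign midranks.
sorted (value, group): (5,X), (8,X), (13,Y), (17,Y), (19,X), (22,Y), (25,Y), (26,Y), (29,X), (29,Y)
ranks: 5->1, 8->2, 13->3, 17->4, 19->5, 22->6, 25->7, 26->8, 29->9.5, 29->9.5
Step 2: Rank sum for X: R1 = 1 + 2 + 5 + 9.5 = 17.5.
Step 3: U_X = R1 - n1(n1+1)/2 = 17.5 - 4*5/2 = 17.5 - 10 = 7.5.
       U_Y = n1*n2 - U_X = 24 - 7.5 = 16.5.
Step 4: Ties are present, so use the tie-corrected normal approximation (with continuity correction) for the p-value.
Step 5: p-value = 0.392330; compare to alpha = 0.05. fail to reject H0.

U_X = 7.5, p = 0.392330, fail to reject H0 at alpha = 0.05.


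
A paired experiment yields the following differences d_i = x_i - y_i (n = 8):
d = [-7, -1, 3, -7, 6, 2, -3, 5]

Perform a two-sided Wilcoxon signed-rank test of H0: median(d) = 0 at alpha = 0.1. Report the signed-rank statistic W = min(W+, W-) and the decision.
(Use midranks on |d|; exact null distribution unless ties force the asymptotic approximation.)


Step 1: Drop any zero differences (none here) and take |d_i|.
|d| = [7, 1, 3, 7, 6, 2, 3, 5]
Step 2: Midrank |d_i| (ties get averaged ranks).
ranks: |7|->7.5, |1|->1, |3|->3.5, |7|->7.5, |6|->6, |2|->2, |3|->3.5, |5|->5
Step 3: Attach original signs; sum ranks with positive sign and with negative sign.
W+ = 3.5 + 6 + 2 + 5 = 16.5
W- = 7.5 + 1 + 7.5 + 3.5 = 19.5
(Check: W+ + W- = 36 should equal n(n+1)/2 = 36.)
Step 4: Test statistic W = min(W+, W-) = 16.5.
Step 5: Ties in |d|, so use the tie-corrected normal approximation.
        E[W] = n(n+1)/4 = 8*9/4 = 18.
        Tie groups: |d|=3 (t=2), |d|=7 (t=2); sum(t^3 - t) = 12.
        Var[W] = n(n+1)(2n+1)/24 - sum(t^3-t)/48 = 1224/24 - 12/48 = 50.75.
        z = (W - E[W]) / sqrt(Var[W]) = (16.5 - 18) / 7.1239 = -0.2106.
        Two-sided p = 2*Phi(z) = 0.833232.
Step 6: alpha = 0.1. fail to reject H0.

W+ = 16.5, W- = 19.5, W = min = 16.5, p = 0.833232, fail to reject H0.


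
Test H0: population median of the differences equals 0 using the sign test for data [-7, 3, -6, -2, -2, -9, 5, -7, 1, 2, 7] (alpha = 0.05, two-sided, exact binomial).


Step 1: Discard zero differences. Original n = 11; n_eff = number of nonzero differences = 11.
Nonzero differences (with sign): -7, +3, -6, -2, -2, -9, +5, -7, +1, +2, +7
Step 2: Count signs: positive = 5, negative = 6.
Step 3: Under H0: P(positive) = 0.5, so the number of positives S ~ Bin(11, 0.5).
Step 4: Two-sided exact p-value = sum of Bin(11,0.5) probabilities at or below the observed probability = 1.000000.
Step 5: alpha = 0.05. fail to reject H0.

n_eff = 11, pos = 5, neg = 6, p = 1.000000, fail to reject H0.


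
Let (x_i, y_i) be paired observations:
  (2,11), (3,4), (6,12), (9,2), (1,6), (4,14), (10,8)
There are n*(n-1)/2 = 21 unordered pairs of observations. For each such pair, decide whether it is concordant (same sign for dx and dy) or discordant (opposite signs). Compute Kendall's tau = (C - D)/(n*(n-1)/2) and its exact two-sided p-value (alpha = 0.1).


Step 1: Enumerate the 21 unordered pairs (i,j) with i<j and classify each by sign(x_j-x_i) * sign(y_j-y_i).
  (1,2):dx=+1,dy=-7->D; (1,3):dx=+4,dy=+1->C; (1,4):dx=+7,dy=-9->D; (1,5):dx=-1,dy=-5->C
  (1,6):dx=+2,dy=+3->C; (1,7):dx=+8,dy=-3->D; (2,3):dx=+3,dy=+8->C; (2,4):dx=+6,dy=-2->D
  (2,5):dx=-2,dy=+2->D; (2,6):dx=+1,dy=+10->C; (2,7):dx=+7,dy=+4->C; (3,4):dx=+3,dy=-10->D
  (3,5):dx=-5,dy=-6->C; (3,6):dx=-2,dy=+2->D; (3,7):dx=+4,dy=-4->D; (4,5):dx=-8,dy=+4->D
  (4,6):dx=-5,dy=+12->D; (4,7):dx=+1,dy=+6->C; (5,6):dx=+3,dy=+8->C; (5,7):dx=+9,dy=+2->C
  (6,7):dx=+6,dy=-6->D
Step 2: C = 10, D = 11, total pairs = 21.
Step 3: tau = (C - D)/(n(n-1)/2) = (10 - 11)/21 = -0.047619.
Step 4: Exact two-sided p-value (enumerate n! = 5040 permutations of y under H0): p = 1.000000.
Step 5: alpha = 0.1. fail to reject H0.

tau_b = -0.0476 (C=10, D=11), p = 1.000000, fail to reject H0.


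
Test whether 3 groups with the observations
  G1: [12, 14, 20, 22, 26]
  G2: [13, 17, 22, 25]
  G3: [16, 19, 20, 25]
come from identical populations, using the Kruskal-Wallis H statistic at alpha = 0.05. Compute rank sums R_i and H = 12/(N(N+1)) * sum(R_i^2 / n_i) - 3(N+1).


Step 1: Combine all N = 13 observations and assign midranks.
sorted (value, group, rank): (12,G1,1), (13,G2,2), (14,G1,3), (16,G3,4), (17,G2,5), (19,G3,6), (20,G1,7.5), (20,G3,7.5), (22,G1,9.5), (22,G2,9.5), (25,G2,11.5), (25,G3,11.5), (26,G1,13)
Step 2: Sum ranks within each group.
R_1 = 34 (n_1 = 5)
R_2 = 28 (n_2 = 4)
R_3 = 29 (n_3 = 4)
Step 3: H = 12/(N(N+1)) * sum(R_i^2/n_i) - 3(N+1)
     = 12/(13*14) * (34^2/5 + 28^2/4 + 29^2/4) - 3*14
     = 0.065934 * 637.45 - 42
     = 0.029670.
Step 4: Ties present; correction factor C = 1 - 18/(13^3 - 13) = 0.991758. Corrected H = 0.029670 / 0.991758 = 0.029917.
Step 5: Under H0, H ~ chi^2(2); p-value = 0.985153.
Step 6: alpha = 0.05. fail to reject H0.

H = 0.0299, df = 2, p = 0.985153, fail to reject H0.


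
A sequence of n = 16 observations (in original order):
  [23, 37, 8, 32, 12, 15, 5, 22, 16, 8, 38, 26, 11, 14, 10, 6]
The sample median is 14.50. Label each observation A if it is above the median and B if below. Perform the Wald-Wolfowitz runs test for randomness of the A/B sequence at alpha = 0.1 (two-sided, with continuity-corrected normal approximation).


Step 1: Compute median = 14.50; label A = above, B = below.
Labels in order: AABABABAABAABBBB  (n_A = 8, n_B = 8)
Step 2: Count runs R = 10.
Step 3: Under H0 (random ordering), E[R] = 2*n_A*n_B/(n_A+n_B) + 1 = 2*8*8/16 + 1 = 9.0000.
        Var[R] = 2*n_A*n_B*(2*n_A*n_B - n_A - n_B) / ((n_A+n_B)^2 * (n_A+n_B-1)) = 14336/3840 = 3.7333.
        SD[R] = 1.9322.
Step 4: Continuity-corrected z = (R - 0.5 - E[R]) / SD[R] = (10 - 0.5 - 9.0000) / 1.9322 = 0.2588.
Step 5: Two-sided p-value via normal approximation = 2*(1 - Phi(|z|)) = 0.795809.
Step 6: alpha = 0.1. fail to reject H0.

R = 10, z = 0.2588, p = 0.795809, fail to reject H0.


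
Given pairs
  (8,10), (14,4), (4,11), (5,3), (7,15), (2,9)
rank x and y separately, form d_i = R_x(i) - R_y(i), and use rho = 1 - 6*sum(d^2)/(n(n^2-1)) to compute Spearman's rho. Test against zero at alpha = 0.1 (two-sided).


Step 1: Rank x and y separately (midranks; no ties here).
rank(x): 8->5, 14->6, 4->2, 5->3, 7->4, 2->1
rank(y): 10->4, 4->2, 11->5, 3->1, 15->6, 9->3
Step 2: d_i = R_x(i) - R_y(i); compute d_i^2.
  (5-4)^2=1, (6-2)^2=16, (2-5)^2=9, (3-1)^2=4, (4-6)^2=4, (1-3)^2=4
sum(d^2) = 38.
Step 3: rho = 1 - 6*38 / (6*(6^2 - 1)) = 1 - 228/210 = -0.085714.
Step 4: Under H0, t = rho * sqrt((n-2)/(1-rho^2)) = -0.1721 ~ t(4).
Step 5: Two-sided p-value from the t-distribution with 4 df = 0.871743.
Step 6: alpha = 0.1. fail to reject H0.

rho = -0.0857, p = 0.871743, fail to reject H0 at alpha = 0.1.


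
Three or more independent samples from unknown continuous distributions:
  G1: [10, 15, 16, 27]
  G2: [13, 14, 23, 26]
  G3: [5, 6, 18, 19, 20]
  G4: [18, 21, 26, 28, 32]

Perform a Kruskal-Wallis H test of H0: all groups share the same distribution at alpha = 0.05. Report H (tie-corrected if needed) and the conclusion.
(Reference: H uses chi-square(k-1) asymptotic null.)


Step 1: Combine all N = 18 observations and assign midranks.
sorted (value, group, rank): (5,G3,1), (6,G3,2), (10,G1,3), (13,G2,4), (14,G2,5), (15,G1,6), (16,G1,7), (18,G3,8.5), (18,G4,8.5), (19,G3,10), (20,G3,11), (21,G4,12), (23,G2,13), (26,G2,14.5), (26,G4,14.5), (27,G1,16), (28,G4,17), (32,G4,18)
Step 2: Sum ranks within each group.
R_1 = 32 (n_1 = 4)
R_2 = 36.5 (n_2 = 4)
R_3 = 32.5 (n_3 = 5)
R_4 = 70 (n_4 = 5)
Step 3: H = 12/(N(N+1)) * sum(R_i^2/n_i) - 3(N+1)
     = 12/(18*19) * (32^2/4 + 36.5^2/4 + 32.5^2/5 + 70^2/5) - 3*19
     = 0.035088 * 1780.31 - 57
     = 5.467105.
Step 4: Ties present; correction factor C = 1 - 12/(18^3 - 18) = 0.997936. Corrected H = 5.467105 / 0.997936 = 5.478413.
Step 5: Under H0, H ~ chi^2(3); p-value = 0.139935.
Step 6: alpha = 0.05. fail to reject H0.

H = 5.4784, df = 3, p = 0.139935, fail to reject H0.


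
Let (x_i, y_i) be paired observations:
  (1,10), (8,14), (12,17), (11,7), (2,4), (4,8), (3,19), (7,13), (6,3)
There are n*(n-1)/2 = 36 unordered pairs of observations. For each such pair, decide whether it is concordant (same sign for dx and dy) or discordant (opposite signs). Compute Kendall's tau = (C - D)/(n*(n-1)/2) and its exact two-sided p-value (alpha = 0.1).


Step 1: Enumerate the 36 unordered pairs (i,j) with i<j and classify each by sign(x_j-x_i) * sign(y_j-y_i).
  (1,2):dx=+7,dy=+4->C; (1,3):dx=+11,dy=+7->C; (1,4):dx=+10,dy=-3->D; (1,5):dx=+1,dy=-6->D
  (1,6):dx=+3,dy=-2->D; (1,7):dx=+2,dy=+9->C; (1,8):dx=+6,dy=+3->C; (1,9):dx=+5,dy=-7->D
  (2,3):dx=+4,dy=+3->C; (2,4):dx=+3,dy=-7->D; (2,5):dx=-6,dy=-10->C; (2,6):dx=-4,dy=-6->C
  (2,7):dx=-5,dy=+5->D; (2,8):dx=-1,dy=-1->C; (2,9):dx=-2,dy=-11->C; (3,4):dx=-1,dy=-10->C
  (3,5):dx=-10,dy=-13->C; (3,6):dx=-8,dy=-9->C; (3,7):dx=-9,dy=+2->D; (3,8):dx=-5,dy=-4->C
  (3,9):dx=-6,dy=-14->C; (4,5):dx=-9,dy=-3->C; (4,6):dx=-7,dy=+1->D; (4,7):dx=-8,dy=+12->D
  (4,8):dx=-4,dy=+6->D; (4,9):dx=-5,dy=-4->C; (5,6):dx=+2,dy=+4->C; (5,7):dx=+1,dy=+15->C
  (5,8):dx=+5,dy=+9->C; (5,9):dx=+4,dy=-1->D; (6,7):dx=-1,dy=+11->D; (6,8):dx=+3,dy=+5->C
  (6,9):dx=+2,dy=-5->D; (7,8):dx=+4,dy=-6->D; (7,9):dx=+3,dy=-16->D; (8,9):dx=-1,dy=-10->C
Step 2: C = 21, D = 15, total pairs = 36.
Step 3: tau = (C - D)/(n(n-1)/2) = (21 - 15)/36 = 0.166667.
Step 4: Exact two-sided p-value (enumerate n! = 362880 permutations of y under H0): p = 0.612202.
Step 5: alpha = 0.1. fail to reject H0.

tau_b = 0.1667 (C=21, D=15), p = 0.612202, fail to reject H0.


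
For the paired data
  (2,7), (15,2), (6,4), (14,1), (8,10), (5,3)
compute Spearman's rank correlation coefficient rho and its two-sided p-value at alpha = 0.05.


Step 1: Rank x and y separately (midranks; no ties here).
rank(x): 2->1, 15->6, 6->3, 14->5, 8->4, 5->2
rank(y): 7->5, 2->2, 4->4, 1->1, 10->6, 3->3
Step 2: d_i = R_x(i) - R_y(i); compute d_i^2.
  (1-5)^2=16, (6-2)^2=16, (3-4)^2=1, (5-1)^2=16, (4-6)^2=4, (2-3)^2=1
sum(d^2) = 54.
Step 3: rho = 1 - 6*54 / (6*(6^2 - 1)) = 1 - 324/210 = -0.542857.
Step 4: Under H0, t = rho * sqrt((n-2)/(1-rho^2)) = -1.2928 ~ t(4).
Step 5: Two-sided p-value from the t-distribution with 4 df = 0.265703.
Step 6: alpha = 0.05. fail to reject H0.

rho = -0.5429, p = 0.265703, fail to reject H0 at alpha = 0.05.


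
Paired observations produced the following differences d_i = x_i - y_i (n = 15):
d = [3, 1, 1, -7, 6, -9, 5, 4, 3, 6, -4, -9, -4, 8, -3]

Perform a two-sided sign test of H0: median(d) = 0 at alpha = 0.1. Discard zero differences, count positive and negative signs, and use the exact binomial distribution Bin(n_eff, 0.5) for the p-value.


Step 1: Discard zero differences. Original n = 15; n_eff = number of nonzero differences = 15.
Nonzero differences (with sign): +3, +1, +1, -7, +6, -9, +5, +4, +3, +6, -4, -9, -4, +8, -3
Step 2: Count signs: positive = 9, negative = 6.
Step 3: Under H0: P(positive) = 0.5, so the number of positives S ~ Bin(15, 0.5).
Step 4: Two-sided exact p-value = sum of Bin(15,0.5) probabilities at or below the observed probability = 0.607239.
Step 5: alpha = 0.1. fail to reject H0.

n_eff = 15, pos = 9, neg = 6, p = 0.607239, fail to reject H0.


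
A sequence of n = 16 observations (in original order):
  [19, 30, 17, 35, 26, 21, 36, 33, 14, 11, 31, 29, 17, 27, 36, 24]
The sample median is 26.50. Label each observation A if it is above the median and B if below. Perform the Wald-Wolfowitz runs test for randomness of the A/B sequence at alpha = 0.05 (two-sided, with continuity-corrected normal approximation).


Step 1: Compute median = 26.50; label A = above, B = below.
Labels in order: BABABBAABBAABAAB  (n_A = 8, n_B = 8)
Step 2: Count runs R = 11.
Step 3: Under H0 (random ordering), E[R] = 2*n_A*n_B/(n_A+n_B) + 1 = 2*8*8/16 + 1 = 9.0000.
        Var[R] = 2*n_A*n_B*(2*n_A*n_B - n_A - n_B) / ((n_A+n_B)^2 * (n_A+n_B-1)) = 14336/3840 = 3.7333.
        SD[R] = 1.9322.
Step 4: Continuity-corrected z = (R - 0.5 - E[R]) / SD[R] = (11 - 0.5 - 9.0000) / 1.9322 = 0.7763.
Step 5: Two-sided p-value via normal approximation = 2*(1 - Phi(|z|)) = 0.437558.
Step 6: alpha = 0.05. fail to reject H0.

R = 11, z = 0.7763, p = 0.437558, fail to reject H0.


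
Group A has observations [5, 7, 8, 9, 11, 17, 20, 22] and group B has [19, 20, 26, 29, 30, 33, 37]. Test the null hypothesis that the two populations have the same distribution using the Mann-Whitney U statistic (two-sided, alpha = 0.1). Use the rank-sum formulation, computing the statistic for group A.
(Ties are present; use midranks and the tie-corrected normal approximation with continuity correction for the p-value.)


Step 1: Combine and sort all 15 observations; assign midranks.
sorted (value, group): (5,X), (7,X), (8,X), (9,X), (11,X), (17,X), (19,Y), (20,X), (20,Y), (22,X), (26,Y), (29,Y), (30,Y), (33,Y), (37,Y)
ranks: 5->1, 7->2, 8->3, 9->4, 11->5, 17->6, 19->7, 20->8.5, 20->8.5, 22->10, 26->11, 29->12, 30->13, 33->14, 37->15
Step 2: Rank sum for X: R1 = 1 + 2 + 3 + 4 + 5 + 6 + 8.5 + 10 = 39.5.
Step 3: U_X = R1 - n1(n1+1)/2 = 39.5 - 8*9/2 = 39.5 - 36 = 3.5.
       U_Y = n1*n2 - U_X = 56 - 3.5 = 52.5.
Step 4: Ties are present, so use the tie-corrected normal approximation (with continuity correction) for the p-value.
Step 5: p-value = 0.005437; compare to alpha = 0.1. reject H0.

U_X = 3.5, p = 0.005437, reject H0 at alpha = 0.1.


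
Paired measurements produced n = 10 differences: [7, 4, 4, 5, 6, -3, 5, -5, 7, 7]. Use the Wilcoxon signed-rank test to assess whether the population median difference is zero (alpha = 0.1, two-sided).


Step 1: Drop any zero differences (none here) and take |d_i|.
|d| = [7, 4, 4, 5, 6, 3, 5, 5, 7, 7]
Step 2: Midrank |d_i| (ties get averaged ranks).
ranks: |7|->9, |4|->2.5, |4|->2.5, |5|->5, |6|->7, |3|->1, |5|->5, |5|->5, |7|->9, |7|->9
Step 3: Attach original signs; sum ranks with positive sign and with negative sign.
W+ = 9 + 2.5 + 2.5 + 5 + 7 + 5 + 9 + 9 = 49
W- = 1 + 5 = 6
(Check: W+ + W- = 55 should equal n(n+1)/2 = 55.)
Step 4: Test statistic W = min(W+, W-) = 6.
Step 5: Ties in |d|, so use the tie-corrected normal approximation.
        E[W] = n(n+1)/4 = 10*11/4 = 27.5.
        Tie groups: |d|=4 (t=2), |d|=5 (t=3), |d|=7 (t=3); sum(t^3 - t) = 54.
        Var[W] = n(n+1)(2n+1)/24 - sum(t^3-t)/48 = 2310/24 - 54/48 = 95.125.
        z = (W - E[W]) / sqrt(Var[W]) = (6 - 27.5) / 9.7532 = -2.2044.
        Two-sided p = 2*Phi(z) = 0.027496.
Step 6: alpha = 0.1. reject H0.

W+ = 49, W- = 6, W = min = 6, p = 0.027496, reject H0.


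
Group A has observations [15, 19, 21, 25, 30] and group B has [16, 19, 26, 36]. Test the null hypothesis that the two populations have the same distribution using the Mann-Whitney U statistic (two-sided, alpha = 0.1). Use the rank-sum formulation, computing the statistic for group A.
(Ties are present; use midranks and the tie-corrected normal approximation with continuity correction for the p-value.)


Step 1: Combine and sort all 9 observations; assign midranks.
sorted (value, group): (15,X), (16,Y), (19,X), (19,Y), (21,X), (25,X), (26,Y), (30,X), (36,Y)
ranks: 15->1, 16->2, 19->3.5, 19->3.5, 21->5, 25->6, 26->7, 30->8, 36->9
Step 2: Rank sum for X: R1 = 1 + 3.5 + 5 + 6 + 8 = 23.5.
Step 3: U_X = R1 - n1(n1+1)/2 = 23.5 - 5*6/2 = 23.5 - 15 = 8.5.
       U_Y = n1*n2 - U_X = 20 - 8.5 = 11.5.
Step 4: Ties are present, so use the tie-corrected normal approximation (with continuity correction) for the p-value.
Step 5: p-value = 0.805701; compare to alpha = 0.1. fail to reject H0.

U_X = 8.5, p = 0.805701, fail to reject H0 at alpha = 0.1.


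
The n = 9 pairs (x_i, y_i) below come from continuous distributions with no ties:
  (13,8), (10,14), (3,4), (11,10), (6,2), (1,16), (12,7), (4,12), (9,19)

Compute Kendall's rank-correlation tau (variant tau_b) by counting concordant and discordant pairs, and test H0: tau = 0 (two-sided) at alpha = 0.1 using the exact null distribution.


Step 1: Enumerate the 36 unordered pairs (i,j) with i<j and classify each by sign(x_j-x_i) * sign(y_j-y_i).
  (1,2):dx=-3,dy=+6->D; (1,3):dx=-10,dy=-4->C; (1,4):dx=-2,dy=+2->D; (1,5):dx=-7,dy=-6->C
  (1,6):dx=-12,dy=+8->D; (1,7):dx=-1,dy=-1->C; (1,8):dx=-9,dy=+4->D; (1,9):dx=-4,dy=+11->D
  (2,3):dx=-7,dy=-10->C; (2,4):dx=+1,dy=-4->D; (2,5):dx=-4,dy=-12->C; (2,6):dx=-9,dy=+2->D
  (2,7):dx=+2,dy=-7->D; (2,8):dx=-6,dy=-2->C; (2,9):dx=-1,dy=+5->D; (3,4):dx=+8,dy=+6->C
  (3,5):dx=+3,dy=-2->D; (3,6):dx=-2,dy=+12->D; (3,7):dx=+9,dy=+3->C; (3,8):dx=+1,dy=+8->C
  (3,9):dx=+6,dy=+15->C; (4,5):dx=-5,dy=-8->C; (4,6):dx=-10,dy=+6->D; (4,7):dx=+1,dy=-3->D
  (4,8):dx=-7,dy=+2->D; (4,9):dx=-2,dy=+9->D; (5,6):dx=-5,dy=+14->D; (5,7):dx=+6,dy=+5->C
  (5,8):dx=-2,dy=+10->D; (5,9):dx=+3,dy=+17->C; (6,7):dx=+11,dy=-9->D; (6,8):dx=+3,dy=-4->D
  (6,9):dx=+8,dy=+3->C; (7,8):dx=-8,dy=+5->D; (7,9):dx=-3,dy=+12->D; (8,9):dx=+5,dy=+7->C
Step 2: C = 15, D = 21, total pairs = 36.
Step 3: tau = (C - D)/(n(n-1)/2) = (15 - 21)/36 = -0.166667.
Step 4: Exact two-sided p-value (enumerate n! = 362880 permutations of y under H0): p = 0.612202.
Step 5: alpha = 0.1. fail to reject H0.

tau_b = -0.1667 (C=15, D=21), p = 0.612202, fail to reject H0.


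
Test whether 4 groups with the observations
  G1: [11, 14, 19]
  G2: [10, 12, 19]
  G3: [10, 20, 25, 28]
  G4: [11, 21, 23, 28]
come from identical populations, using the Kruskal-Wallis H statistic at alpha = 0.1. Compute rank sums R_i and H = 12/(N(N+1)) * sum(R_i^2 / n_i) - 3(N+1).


Step 1: Combine all N = 14 observations and assign midranks.
sorted (value, group, rank): (10,G2,1.5), (10,G3,1.5), (11,G1,3.5), (11,G4,3.5), (12,G2,5), (14,G1,6), (19,G1,7.5), (19,G2,7.5), (20,G3,9), (21,G4,10), (23,G4,11), (25,G3,12), (28,G3,13.5), (28,G4,13.5)
Step 2: Sum ranks within each group.
R_1 = 17 (n_1 = 3)
R_2 = 14 (n_2 = 3)
R_3 = 36 (n_3 = 4)
R_4 = 38 (n_4 = 4)
Step 3: H = 12/(N(N+1)) * sum(R_i^2/n_i) - 3(N+1)
     = 12/(14*15) * (17^2/3 + 14^2/3 + 36^2/4 + 38^2/4) - 3*15
     = 0.057143 * 846.667 - 45
     = 3.380952.
Step 4: Ties present; correction factor C = 1 - 24/(14^3 - 14) = 0.991209. Corrected H = 3.380952 / 0.991209 = 3.410939.
Step 5: Under H0, H ~ chi^2(3); p-value = 0.332498.
Step 6: alpha = 0.1. fail to reject H0.

H = 3.4109, df = 3, p = 0.332498, fail to reject H0.


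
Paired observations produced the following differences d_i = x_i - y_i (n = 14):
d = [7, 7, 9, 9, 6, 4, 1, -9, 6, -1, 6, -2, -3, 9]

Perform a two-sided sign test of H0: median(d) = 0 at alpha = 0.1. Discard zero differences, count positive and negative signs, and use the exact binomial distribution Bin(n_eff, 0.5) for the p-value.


Step 1: Discard zero differences. Original n = 14; n_eff = number of nonzero differences = 14.
Nonzero differences (with sign): +7, +7, +9, +9, +6, +4, +1, -9, +6, -1, +6, -2, -3, +9
Step 2: Count signs: positive = 10, negative = 4.
Step 3: Under H0: P(positive) = 0.5, so the number of positives S ~ Bin(14, 0.5).
Step 4: Two-sided exact p-value = sum of Bin(14,0.5) probabilities at or below the observed probability = 0.179565.
Step 5: alpha = 0.1. fail to reject H0.

n_eff = 14, pos = 10, neg = 4, p = 0.179565, fail to reject H0.


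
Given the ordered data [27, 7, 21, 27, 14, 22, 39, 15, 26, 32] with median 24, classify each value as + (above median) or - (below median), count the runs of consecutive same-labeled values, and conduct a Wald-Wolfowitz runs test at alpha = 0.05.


Step 1: Compute median = 24; label A = above, B = below.
Labels in order: ABBABBABAA  (n_A = 5, n_B = 5)
Step 2: Count runs R = 7.
Step 3: Under H0 (random ordering), E[R] = 2*n_A*n_B/(n_A+n_B) + 1 = 2*5*5/10 + 1 = 6.0000.
        Var[R] = 2*n_A*n_B*(2*n_A*n_B - n_A - n_B) / ((n_A+n_B)^2 * (n_A+n_B-1)) = 2000/900 = 2.2222.
        SD[R] = 1.4907.
Step 4: Continuity-corrected z = (R - 0.5 - E[R]) / SD[R] = (7 - 0.5 - 6.0000) / 1.4907 = 0.3354.
Step 5: Two-sided p-value via normal approximation = 2*(1 - Phi(|z|)) = 0.737316.
Step 6: alpha = 0.05. fail to reject H0.

R = 7, z = 0.3354, p = 0.737316, fail to reject H0.


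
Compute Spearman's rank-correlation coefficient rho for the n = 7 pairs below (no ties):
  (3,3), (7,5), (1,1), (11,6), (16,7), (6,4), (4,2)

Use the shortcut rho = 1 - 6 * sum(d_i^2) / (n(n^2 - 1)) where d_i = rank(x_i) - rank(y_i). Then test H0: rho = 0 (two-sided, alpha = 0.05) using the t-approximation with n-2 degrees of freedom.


Step 1: Rank x and y separately (midranks; no ties here).
rank(x): 3->2, 7->5, 1->1, 11->6, 16->7, 6->4, 4->3
rank(y): 3->3, 5->5, 1->1, 6->6, 7->7, 4->4, 2->2
Step 2: d_i = R_x(i) - R_y(i); compute d_i^2.
  (2-3)^2=1, (5-5)^2=0, (1-1)^2=0, (6-6)^2=0, (7-7)^2=0, (4-4)^2=0, (3-2)^2=1
sum(d^2) = 2.
Step 3: rho = 1 - 6*2 / (7*(7^2 - 1)) = 1 - 12/336 = 0.964286.
Step 4: Under H0, t = rho * sqrt((n-2)/(1-rho^2)) = 8.1408 ~ t(5).
Step 5: Two-sided p-value from the t-distribution with 5 df = 0.000454.
Step 6: alpha = 0.05. reject H0.

rho = 0.9643, p = 0.000454, reject H0 at alpha = 0.05.


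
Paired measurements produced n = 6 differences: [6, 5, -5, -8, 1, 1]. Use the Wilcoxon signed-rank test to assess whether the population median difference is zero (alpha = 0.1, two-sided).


Step 1: Drop any zero differences (none here) and take |d_i|.
|d| = [6, 5, 5, 8, 1, 1]
Step 2: Midrank |d_i| (ties get averaged ranks).
ranks: |6|->5, |5|->3.5, |5|->3.5, |8|->6, |1|->1.5, |1|->1.5
Step 3: Attach original signs; sum ranks with positive sign and with negative sign.
W+ = 5 + 3.5 + 1.5 + 1.5 = 11.5
W- = 3.5 + 6 = 9.5
(Check: W+ + W- = 21 should equal n(n+1)/2 = 21.)
Step 4: Test statistic W = min(W+, W-) = 9.5.
Step 5: Ties in |d|, so use the tie-corrected normal approximation.
        E[W] = n(n+1)/4 = 6*7/4 = 10.5.
        Tie groups: |d|=1 (t=2), |d|=5 (t=2); sum(t^3 - t) = 12.
        Var[W] = n(n+1)(2n+1)/24 - sum(t^3-t)/48 = 546/24 - 12/48 = 22.5.
        z = (W - E[W]) / sqrt(Var[W]) = (9.5 - 10.5) / 4.7434 = -0.2108.
        Two-sided p = 2*Phi(z) = 0.833029.
Step 6: alpha = 0.1. fail to reject H0.

W+ = 11.5, W- = 9.5, W = min = 9.5, p = 0.833029, fail to reject H0.


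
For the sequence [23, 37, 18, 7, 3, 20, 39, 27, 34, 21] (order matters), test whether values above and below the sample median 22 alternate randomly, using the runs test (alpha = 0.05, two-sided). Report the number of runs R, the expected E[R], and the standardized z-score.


Step 1: Compute median = 22; label A = above, B = below.
Labels in order: AABBBBAAAB  (n_A = 5, n_B = 5)
Step 2: Count runs R = 4.
Step 3: Under H0 (random ordering), E[R] = 2*n_A*n_B/(n_A+n_B) + 1 = 2*5*5/10 + 1 = 6.0000.
        Var[R] = 2*n_A*n_B*(2*n_A*n_B - n_A - n_B) / ((n_A+n_B)^2 * (n_A+n_B-1)) = 2000/900 = 2.2222.
        SD[R] = 1.4907.
Step 4: Continuity-corrected z = (R + 0.5 - E[R]) / SD[R] = (4 + 0.5 - 6.0000) / 1.4907 = -1.0062.
Step 5: Two-sided p-value via normal approximation = 2*(1 - Phi(|z|)) = 0.314305.
Step 6: alpha = 0.05. fail to reject H0.

R = 4, z = -1.0062, p = 0.314305, fail to reject H0.


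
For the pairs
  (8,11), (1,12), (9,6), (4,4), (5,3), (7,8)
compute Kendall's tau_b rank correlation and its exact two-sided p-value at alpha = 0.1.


Step 1: Enumerate the 15 unordered pairs (i,j) with i<j and classify each by sign(x_j-x_i) * sign(y_j-y_i).
  (1,2):dx=-7,dy=+1->D; (1,3):dx=+1,dy=-5->D; (1,4):dx=-4,dy=-7->C; (1,5):dx=-3,dy=-8->C
  (1,6):dx=-1,dy=-3->C; (2,3):dx=+8,dy=-6->D; (2,4):dx=+3,dy=-8->D; (2,5):dx=+4,dy=-9->D
  (2,6):dx=+6,dy=-4->D; (3,4):dx=-5,dy=-2->C; (3,5):dx=-4,dy=-3->C; (3,6):dx=-2,dy=+2->D
  (4,5):dx=+1,dy=-1->D; (4,6):dx=+3,dy=+4->C; (5,6):dx=+2,dy=+5->C
Step 2: C = 7, D = 8, total pairs = 15.
Step 3: tau = (C - D)/(n(n-1)/2) = (7 - 8)/15 = -0.066667.
Step 4: Exact two-sided p-value (enumerate n! = 720 permutations of y under H0): p = 1.000000.
Step 5: alpha = 0.1. fail to reject H0.

tau_b = -0.0667 (C=7, D=8), p = 1.000000, fail to reject H0.


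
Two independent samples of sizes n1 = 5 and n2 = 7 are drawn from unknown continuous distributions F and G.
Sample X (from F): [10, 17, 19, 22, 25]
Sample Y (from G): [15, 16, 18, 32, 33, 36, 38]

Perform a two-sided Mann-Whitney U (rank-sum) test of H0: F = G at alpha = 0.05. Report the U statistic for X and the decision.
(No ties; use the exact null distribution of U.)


Step 1: Combine and sort all 12 observations; assign midranks.
sorted (value, group): (10,X), (15,Y), (16,Y), (17,X), (18,Y), (19,X), (22,X), (25,X), (32,Y), (33,Y), (36,Y), (38,Y)
ranks: 10->1, 15->2, 16->3, 17->4, 18->5, 19->6, 22->7, 25->8, 32->9, 33->10, 36->11, 38->12
Step 2: Rank sum for X: R1 = 1 + 4 + 6 + 7 + 8 = 26.
Step 3: U_X = R1 - n1(n1+1)/2 = 26 - 5*6/2 = 26 - 15 = 11.
       U_Y = n1*n2 - U_X = 35 - 11 = 24.
Step 4: No ties, so the exact null distribution of U (based on enumerating the C(12,5) = 792 equally likely rank assignments) gives the two-sided p-value.
Step 5: p-value = 0.343434; compare to alpha = 0.05. fail to reject H0.

U_X = 11, p = 0.343434, fail to reject H0 at alpha = 0.05.


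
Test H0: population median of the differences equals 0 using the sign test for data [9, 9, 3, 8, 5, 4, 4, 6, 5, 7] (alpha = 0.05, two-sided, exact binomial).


Step 1: Discard zero differences. Original n = 10; n_eff = number of nonzero differences = 10.
Nonzero differences (with sign): +9, +9, +3, +8, +5, +4, +4, +6, +5, +7
Step 2: Count signs: positive = 10, negative = 0.
Step 3: Under H0: P(positive) = 0.5, so the number of positives S ~ Bin(10, 0.5).
Step 4: Two-sided exact p-value = sum of Bin(10,0.5) probabilities at or below the observed probability = 0.001953.
Step 5: alpha = 0.05. reject H0.

n_eff = 10, pos = 10, neg = 0, p = 0.001953, reject H0.


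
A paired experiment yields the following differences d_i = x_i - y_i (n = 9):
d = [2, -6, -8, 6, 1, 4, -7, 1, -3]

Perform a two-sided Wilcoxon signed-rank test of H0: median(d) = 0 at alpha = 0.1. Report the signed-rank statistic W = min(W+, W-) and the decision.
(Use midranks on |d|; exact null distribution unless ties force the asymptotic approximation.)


Step 1: Drop any zero differences (none here) and take |d_i|.
|d| = [2, 6, 8, 6, 1, 4, 7, 1, 3]
Step 2: Midrank |d_i| (ties get averaged ranks).
ranks: |2|->3, |6|->6.5, |8|->9, |6|->6.5, |1|->1.5, |4|->5, |7|->8, |1|->1.5, |3|->4
Step 3: Attach original signs; sum ranks with positive sign and with negative sign.
W+ = 3 + 6.5 + 1.5 + 5 + 1.5 = 17.5
W- = 6.5 + 9 + 8 + 4 = 27.5
(Check: W+ + W- = 45 should equal n(n+1)/2 = 45.)
Step 4: Test statistic W = min(W+, W-) = 17.5.
Step 5: Ties in |d|, so use the tie-corrected normal approximation.
        E[W] = n(n+1)/4 = 9*10/4 = 22.5.
        Tie groups: |d|=1 (t=2), |d|=6 (t=2); sum(t^3 - t) = 12.
        Var[W] = n(n+1)(2n+1)/24 - sum(t^3-t)/48 = 1710/24 - 12/48 = 71.
        z = (W - E[W]) / sqrt(Var[W]) = (17.5 - 22.5) / 8.4261 = -0.5934.
        Two-sided p = 2*Phi(z) = 0.552920.
Step 6: alpha = 0.1. fail to reject H0.

W+ = 17.5, W- = 27.5, W = min = 17.5, p = 0.552920, fail to reject H0.


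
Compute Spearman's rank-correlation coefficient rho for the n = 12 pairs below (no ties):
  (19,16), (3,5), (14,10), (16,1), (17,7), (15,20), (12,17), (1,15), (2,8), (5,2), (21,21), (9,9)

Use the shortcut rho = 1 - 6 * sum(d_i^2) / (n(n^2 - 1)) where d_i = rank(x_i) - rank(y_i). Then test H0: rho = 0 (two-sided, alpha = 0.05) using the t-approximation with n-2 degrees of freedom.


Step 1: Rank x and y separately (midranks; no ties here).
rank(x): 19->11, 3->3, 14->7, 16->9, 17->10, 15->8, 12->6, 1->1, 2->2, 5->4, 21->12, 9->5
rank(y): 16->9, 5->3, 10->7, 1->1, 7->4, 20->11, 17->10, 15->8, 8->5, 2->2, 21->12, 9->6
Step 2: d_i = R_x(i) - R_y(i); compute d_i^2.
  (11-9)^2=4, (3-3)^2=0, (7-7)^2=0, (9-1)^2=64, (10-4)^2=36, (8-11)^2=9, (6-10)^2=16, (1-8)^2=49, (2-5)^2=9, (4-2)^2=4, (12-12)^2=0, (5-6)^2=1
sum(d^2) = 192.
Step 3: rho = 1 - 6*192 / (12*(12^2 - 1)) = 1 - 1152/1716 = 0.328671.
Step 4: Under H0, t = rho * sqrt((n-2)/(1-rho^2)) = 1.1005 ~ t(10).
Step 5: Two-sided p-value from the t-distribution with 10 df = 0.296904.
Step 6: alpha = 0.05. fail to reject H0.

rho = 0.3287, p = 0.296904, fail to reject H0 at alpha = 0.05.


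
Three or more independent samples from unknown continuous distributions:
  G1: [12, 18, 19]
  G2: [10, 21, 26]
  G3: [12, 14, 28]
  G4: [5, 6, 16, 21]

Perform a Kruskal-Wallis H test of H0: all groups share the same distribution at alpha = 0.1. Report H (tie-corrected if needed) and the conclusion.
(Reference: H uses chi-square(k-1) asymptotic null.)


Step 1: Combine all N = 13 observations and assign midranks.
sorted (value, group, rank): (5,G4,1), (6,G4,2), (10,G2,3), (12,G1,4.5), (12,G3,4.5), (14,G3,6), (16,G4,7), (18,G1,8), (19,G1,9), (21,G2,10.5), (21,G4,10.5), (26,G2,12), (28,G3,13)
Step 2: Sum ranks within each group.
R_1 = 21.5 (n_1 = 3)
R_2 = 25.5 (n_2 = 3)
R_3 = 23.5 (n_3 = 3)
R_4 = 20.5 (n_4 = 4)
Step 3: H = 12/(N(N+1)) * sum(R_i^2/n_i) - 3(N+1)
     = 12/(13*14) * (21.5^2/3 + 25.5^2/3 + 23.5^2/3 + 20.5^2/4) - 3*14
     = 0.065934 * 659.979 - 42
     = 1.515110.
Step 4: Ties present; correction factor C = 1 - 12/(13^3 - 13) = 0.994505. Corrected H = 1.515110 / 0.994505 = 1.523481.
Step 5: Under H0, H ~ chi^2(3); p-value = 0.676862.
Step 6: alpha = 0.1. fail to reject H0.

H = 1.5235, df = 3, p = 0.676862, fail to reject H0.


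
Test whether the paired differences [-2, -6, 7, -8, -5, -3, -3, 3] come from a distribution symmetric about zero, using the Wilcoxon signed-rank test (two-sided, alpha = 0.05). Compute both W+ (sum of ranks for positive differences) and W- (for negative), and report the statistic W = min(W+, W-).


Step 1: Drop any zero differences (none here) and take |d_i|.
|d| = [2, 6, 7, 8, 5, 3, 3, 3]
Step 2: Midrank |d_i| (ties get averaged ranks).
ranks: |2|->1, |6|->6, |7|->7, |8|->8, |5|->5, |3|->3, |3|->3, |3|->3
Step 3: Attach original signs; sum ranks with positive sign and with negative sign.
W+ = 7 + 3 = 10
W- = 1 + 6 + 8 + 5 + 3 + 3 = 26
(Check: W+ + W- = 36 should equal n(n+1)/2 = 36.)
Step 4: Test statistic W = min(W+, W-) = 10.
Step 5: Ties in |d|, so use the tie-corrected normal approximation.
        E[W] = n(n+1)/4 = 8*9/4 = 18.
        Tie groups: |d|=3 (t=3); sum(t^3 - t) = 24.
        Var[W] = n(n+1)(2n+1)/24 - sum(t^3-t)/48 = 1224/24 - 24/48 = 50.5.
        z = (W - E[W]) / sqrt(Var[W]) = (10 - 18) / 7.1063 = -1.1258.
        Two-sided p = 2*Phi(z) = 0.260269.
Step 6: alpha = 0.05. fail to reject H0.

W+ = 10, W- = 26, W = min = 10, p = 0.260269, fail to reject H0.


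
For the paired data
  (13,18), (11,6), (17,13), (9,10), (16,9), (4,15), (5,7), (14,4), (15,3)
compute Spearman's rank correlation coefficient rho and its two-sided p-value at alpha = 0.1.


Step 1: Rank x and y separately (midranks; no ties here).
rank(x): 13->5, 11->4, 17->9, 9->3, 16->8, 4->1, 5->2, 14->6, 15->7
rank(y): 18->9, 6->3, 13->7, 10->6, 9->5, 15->8, 7->4, 4->2, 3->1
Step 2: d_i = R_x(i) - R_y(i); compute d_i^2.
  (5-9)^2=16, (4-3)^2=1, (9-7)^2=4, (3-6)^2=9, (8-5)^2=9, (1-8)^2=49, (2-4)^2=4, (6-2)^2=16, (7-1)^2=36
sum(d^2) = 144.
Step 3: rho = 1 - 6*144 / (9*(9^2 - 1)) = 1 - 864/720 = -0.200000.
Step 4: Under H0, t = rho * sqrt((n-2)/(1-rho^2)) = -0.5401 ~ t(7).
Step 5: Two-sided p-value from the t-distribution with 7 df = 0.605901.
Step 6: alpha = 0.1. fail to reject H0.

rho = -0.2000, p = 0.605901, fail to reject H0 at alpha = 0.1.


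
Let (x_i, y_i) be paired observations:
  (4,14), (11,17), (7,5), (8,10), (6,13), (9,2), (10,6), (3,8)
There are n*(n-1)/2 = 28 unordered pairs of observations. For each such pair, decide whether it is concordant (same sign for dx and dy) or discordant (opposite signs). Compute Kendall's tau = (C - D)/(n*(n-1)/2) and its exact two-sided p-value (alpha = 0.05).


Step 1: Enumerate the 28 unordered pairs (i,j) with i<j and classify each by sign(x_j-x_i) * sign(y_j-y_i).
  (1,2):dx=+7,dy=+3->C; (1,3):dx=+3,dy=-9->D; (1,4):dx=+4,dy=-4->D; (1,5):dx=+2,dy=-1->D
  (1,6):dx=+5,dy=-12->D; (1,7):dx=+6,dy=-8->D; (1,8):dx=-1,dy=-6->C; (2,3):dx=-4,dy=-12->C
  (2,4):dx=-3,dy=-7->C; (2,5):dx=-5,dy=-4->C; (2,6):dx=-2,dy=-15->C; (2,7):dx=-1,dy=-11->C
  (2,8):dx=-8,dy=-9->C; (3,4):dx=+1,dy=+5->C; (3,5):dx=-1,dy=+8->D; (3,6):dx=+2,dy=-3->D
  (3,7):dx=+3,dy=+1->C; (3,8):dx=-4,dy=+3->D; (4,5):dx=-2,dy=+3->D; (4,6):dx=+1,dy=-8->D
  (4,7):dx=+2,dy=-4->D; (4,8):dx=-5,dy=-2->C; (5,6):dx=+3,dy=-11->D; (5,7):dx=+4,dy=-7->D
  (5,8):dx=-3,dy=-5->C; (6,7):dx=+1,dy=+4->C; (6,8):dx=-6,dy=+6->D; (7,8):dx=-7,dy=+2->D
Step 2: C = 13, D = 15, total pairs = 28.
Step 3: tau = (C - D)/(n(n-1)/2) = (13 - 15)/28 = -0.071429.
Step 4: Exact two-sided p-value (enumerate n! = 40320 permutations of y under H0): p = 0.904861.
Step 5: alpha = 0.05. fail to reject H0.

tau_b = -0.0714 (C=13, D=15), p = 0.904861, fail to reject H0.


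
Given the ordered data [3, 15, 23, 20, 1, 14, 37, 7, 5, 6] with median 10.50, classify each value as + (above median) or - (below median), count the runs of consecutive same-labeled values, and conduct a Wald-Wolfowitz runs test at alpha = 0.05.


Step 1: Compute median = 10.50; label A = above, B = below.
Labels in order: BAAABAABBB  (n_A = 5, n_B = 5)
Step 2: Count runs R = 5.
Step 3: Under H0 (random ordering), E[R] = 2*n_A*n_B/(n_A+n_B) + 1 = 2*5*5/10 + 1 = 6.0000.
        Var[R] = 2*n_A*n_B*(2*n_A*n_B - n_A - n_B) / ((n_A+n_B)^2 * (n_A+n_B-1)) = 2000/900 = 2.2222.
        SD[R] = 1.4907.
Step 4: Continuity-corrected z = (R + 0.5 - E[R]) / SD[R] = (5 + 0.5 - 6.0000) / 1.4907 = -0.3354.
Step 5: Two-sided p-value via normal approximation = 2*(1 - Phi(|z|)) = 0.737316.
Step 6: alpha = 0.05. fail to reject H0.

R = 5, z = -0.3354, p = 0.737316, fail to reject H0.


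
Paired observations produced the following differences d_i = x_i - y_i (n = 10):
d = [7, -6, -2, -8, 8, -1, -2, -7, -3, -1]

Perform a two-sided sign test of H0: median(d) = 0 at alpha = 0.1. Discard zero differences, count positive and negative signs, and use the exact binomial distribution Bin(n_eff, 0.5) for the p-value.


Step 1: Discard zero differences. Original n = 10; n_eff = number of nonzero differences = 10.
Nonzero differences (with sign): +7, -6, -2, -8, +8, -1, -2, -7, -3, -1
Step 2: Count signs: positive = 2, negative = 8.
Step 3: Under H0: P(positive) = 0.5, so the number of positives S ~ Bin(10, 0.5).
Step 4: Two-sided exact p-value = sum of Bin(10,0.5) probabilities at or below the observed probability = 0.109375.
Step 5: alpha = 0.1. fail to reject H0.

n_eff = 10, pos = 2, neg = 8, p = 0.109375, fail to reject H0.


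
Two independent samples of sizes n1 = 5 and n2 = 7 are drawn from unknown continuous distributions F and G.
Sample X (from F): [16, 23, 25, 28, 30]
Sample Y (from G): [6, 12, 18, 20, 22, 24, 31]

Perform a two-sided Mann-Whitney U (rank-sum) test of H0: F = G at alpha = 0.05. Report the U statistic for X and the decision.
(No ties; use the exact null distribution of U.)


Step 1: Combine and sort all 12 observations; assign midranks.
sorted (value, group): (6,Y), (12,Y), (16,X), (18,Y), (20,Y), (22,Y), (23,X), (24,Y), (25,X), (28,X), (30,X), (31,Y)
ranks: 6->1, 12->2, 16->3, 18->4, 20->5, 22->6, 23->7, 24->8, 25->9, 28->10, 30->11, 31->12
Step 2: Rank sum for X: R1 = 3 + 7 + 9 + 10 + 11 = 40.
Step 3: U_X = R1 - n1(n1+1)/2 = 40 - 5*6/2 = 40 - 15 = 25.
       U_Y = n1*n2 - U_X = 35 - 25 = 10.
Step 4: No ties, so the exact null distribution of U (based on enumerating the C(12,5) = 792 equally likely rank assignments) gives the two-sided p-value.
Step 5: p-value = 0.267677; compare to alpha = 0.05. fail to reject H0.

U_X = 25, p = 0.267677, fail to reject H0 at alpha = 0.05.


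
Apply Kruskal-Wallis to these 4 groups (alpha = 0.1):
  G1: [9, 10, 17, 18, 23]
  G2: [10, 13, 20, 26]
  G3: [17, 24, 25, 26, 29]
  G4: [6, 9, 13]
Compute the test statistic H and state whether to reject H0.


Step 1: Combine all N = 17 observations and assign midranks.
sorted (value, group, rank): (6,G4,1), (9,G1,2.5), (9,G4,2.5), (10,G1,4.5), (10,G2,4.5), (13,G2,6.5), (13,G4,6.5), (17,G1,8.5), (17,G3,8.5), (18,G1,10), (20,G2,11), (23,G1,12), (24,G3,13), (25,G3,14), (26,G2,15.5), (26,G3,15.5), (29,G3,17)
Step 2: Sum ranks within each group.
R_1 = 37.5 (n_1 = 5)
R_2 = 37.5 (n_2 = 4)
R_3 = 68 (n_3 = 5)
R_4 = 10 (n_4 = 3)
Step 3: H = 12/(N(N+1)) * sum(R_i^2/n_i) - 3(N+1)
     = 12/(17*18) * (37.5^2/5 + 37.5^2/4 + 68^2/5 + 10^2/3) - 3*18
     = 0.039216 * 1590.95 - 54
     = 8.390033.
Step 4: Ties present; correction factor C = 1 - 30/(17^3 - 17) = 0.993873. Corrected H = 8.390033 / 0.993873 = 8.441759.
Step 5: Under H0, H ~ chi^2(3); p-value = 0.037712.
Step 6: alpha = 0.1. reject H0.

H = 8.4418, df = 3, p = 0.037712, reject H0.


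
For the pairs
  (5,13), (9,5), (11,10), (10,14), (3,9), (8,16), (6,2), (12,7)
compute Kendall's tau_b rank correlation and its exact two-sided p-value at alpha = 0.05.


Step 1: Enumerate the 28 unordered pairs (i,j) with i<j and classify each by sign(x_j-x_i) * sign(y_j-y_i).
  (1,2):dx=+4,dy=-8->D; (1,3):dx=+6,dy=-3->D; (1,4):dx=+5,dy=+1->C; (1,5):dx=-2,dy=-4->C
  (1,6):dx=+3,dy=+3->C; (1,7):dx=+1,dy=-11->D; (1,8):dx=+7,dy=-6->D; (2,3):dx=+2,dy=+5->C
  (2,4):dx=+1,dy=+9->C; (2,5):dx=-6,dy=+4->D; (2,6):dx=-1,dy=+11->D; (2,7):dx=-3,dy=-3->C
  (2,8):dx=+3,dy=+2->C; (3,4):dx=-1,dy=+4->D; (3,5):dx=-8,dy=-1->C; (3,6):dx=-3,dy=+6->D
  (3,7):dx=-5,dy=-8->C; (3,8):dx=+1,dy=-3->D; (4,5):dx=-7,dy=-5->C; (4,6):dx=-2,dy=+2->D
  (4,7):dx=-4,dy=-12->C; (4,8):dx=+2,dy=-7->D; (5,6):dx=+5,dy=+7->C; (5,7):dx=+3,dy=-7->D
  (5,8):dx=+9,dy=-2->D; (6,7):dx=-2,dy=-14->C; (6,8):dx=+4,dy=-9->D; (7,8):dx=+6,dy=+5->C
Step 2: C = 14, D = 14, total pairs = 28.
Step 3: tau = (C - D)/(n(n-1)/2) = (14 - 14)/28 = 0.000000.
Step 4: Exact two-sided p-value (enumerate n! = 40320 permutations of y under H0): p = 1.000000.
Step 5: alpha = 0.05. fail to reject H0.

tau_b = 0.0000 (C=14, D=14), p = 1.000000, fail to reject H0.


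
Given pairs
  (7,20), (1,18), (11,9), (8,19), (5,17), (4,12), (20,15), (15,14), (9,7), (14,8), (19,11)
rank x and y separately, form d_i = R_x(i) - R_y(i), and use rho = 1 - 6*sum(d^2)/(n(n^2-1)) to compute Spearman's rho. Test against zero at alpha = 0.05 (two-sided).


Step 1: Rank x and y separately (midranks; no ties here).
rank(x): 7->4, 1->1, 11->7, 8->5, 5->3, 4->2, 20->11, 15->9, 9->6, 14->8, 19->10
rank(y): 20->11, 18->9, 9->3, 19->10, 17->8, 12->5, 15->7, 14->6, 7->1, 8->2, 11->4
Step 2: d_i = R_x(i) - R_y(i); compute d_i^2.
  (4-11)^2=49, (1-9)^2=64, (7-3)^2=16, (5-10)^2=25, (3-8)^2=25, (2-5)^2=9, (11-7)^2=16, (9-6)^2=9, (6-1)^2=25, (8-2)^2=36, (10-4)^2=36
sum(d^2) = 310.
Step 3: rho = 1 - 6*310 / (11*(11^2 - 1)) = 1 - 1860/1320 = -0.409091.
Step 4: Under H0, t = rho * sqrt((n-2)/(1-rho^2)) = -1.3450 ~ t(9).
Step 5: Two-sided p-value from the t-distribution with 9 df = 0.211545.
Step 6: alpha = 0.05. fail to reject H0.

rho = -0.4091, p = 0.211545, fail to reject H0 at alpha = 0.05.


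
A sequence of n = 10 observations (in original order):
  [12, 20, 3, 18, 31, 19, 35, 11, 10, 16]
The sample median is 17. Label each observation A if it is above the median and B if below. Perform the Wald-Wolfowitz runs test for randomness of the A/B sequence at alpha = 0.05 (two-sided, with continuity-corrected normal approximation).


Step 1: Compute median = 17; label A = above, B = below.
Labels in order: BABAAAABBB  (n_A = 5, n_B = 5)
Step 2: Count runs R = 5.
Step 3: Under H0 (random ordering), E[R] = 2*n_A*n_B/(n_A+n_B) + 1 = 2*5*5/10 + 1 = 6.0000.
        Var[R] = 2*n_A*n_B*(2*n_A*n_B - n_A - n_B) / ((n_A+n_B)^2 * (n_A+n_B-1)) = 2000/900 = 2.2222.
        SD[R] = 1.4907.
Step 4: Continuity-corrected z = (R + 0.5 - E[R]) / SD[R] = (5 + 0.5 - 6.0000) / 1.4907 = -0.3354.
Step 5: Two-sided p-value via normal approximation = 2*(1 - Phi(|z|)) = 0.737316.
Step 6: alpha = 0.05. fail to reject H0.

R = 5, z = -0.3354, p = 0.737316, fail to reject H0.
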